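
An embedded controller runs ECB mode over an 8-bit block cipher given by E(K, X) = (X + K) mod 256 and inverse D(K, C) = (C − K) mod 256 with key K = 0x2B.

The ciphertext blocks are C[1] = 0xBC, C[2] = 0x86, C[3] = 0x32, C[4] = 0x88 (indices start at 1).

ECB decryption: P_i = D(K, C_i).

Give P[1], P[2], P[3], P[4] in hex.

P[1] = 0x91, P[2] = 0x5B, P[3] = 0x07, P[4] = 0x5D

P[1]: D(K, 0xBC) = 0x91.
P[2]: D(K, 0x86) = 0x5B.
P[3]: D(K, 0x32) = 0x07.
P[4]: D(K, 0x88) = 0x5D.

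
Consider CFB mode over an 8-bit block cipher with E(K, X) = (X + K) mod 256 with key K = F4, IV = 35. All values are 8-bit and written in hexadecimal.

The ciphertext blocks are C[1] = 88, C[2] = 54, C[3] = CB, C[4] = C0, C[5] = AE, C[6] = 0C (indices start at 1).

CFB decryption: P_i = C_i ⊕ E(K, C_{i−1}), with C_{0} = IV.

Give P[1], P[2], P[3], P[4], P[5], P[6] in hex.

P[1] = A1, P[2] = 28, P[3] = 83, P[4] = 7F, P[5] = 1A, P[6] = AE

P[1]: E(K, 35) = 29; 88 ⊕ 29 = A1.
P[2]: E(K, 88) = 7C; 54 ⊕ 7C = 28.
P[3]: E(K, 54) = 48; CB ⊕ 48 = 83.
P[4]: E(K, CB) = BF; C0 ⊕ BF = 7F.
P[5]: E(K, C0) = B4; AE ⊕ B4 = 1A.
P[6]: E(K, AE) = A2; 0C ⊕ A2 = AE.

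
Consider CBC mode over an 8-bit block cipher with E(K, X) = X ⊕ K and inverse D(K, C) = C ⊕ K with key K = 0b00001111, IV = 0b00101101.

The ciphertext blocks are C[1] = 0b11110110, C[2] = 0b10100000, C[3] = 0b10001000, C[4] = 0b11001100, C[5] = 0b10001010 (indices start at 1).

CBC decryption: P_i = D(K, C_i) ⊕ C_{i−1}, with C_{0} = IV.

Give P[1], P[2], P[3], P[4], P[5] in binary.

P[1] = 0b11010100, P[2] = 0b01011001, P[3] = 0b00100111, P[4] = 0b01001011, P[5] = 0b01001001

P[1]: D(K, 0b11110110) = 0b11111001; 0b11111001 ⊕ 0b00101101 = 0b11010100.
P[2]: D(K, 0b10100000) = 0b10101111; 0b10101111 ⊕ 0b11110110 = 0b01011001.
P[3]: D(K, 0b10001000) = 0b10000111; 0b10000111 ⊕ 0b10100000 = 0b00100111.
P[4]: D(K, 0b11001100) = 0b11000011; 0b11000011 ⊕ 0b10001000 = 0b01001011.
P[5]: D(K, 0b10001010) = 0b10000101; 0b10000101 ⊕ 0b11001100 = 0b01001001.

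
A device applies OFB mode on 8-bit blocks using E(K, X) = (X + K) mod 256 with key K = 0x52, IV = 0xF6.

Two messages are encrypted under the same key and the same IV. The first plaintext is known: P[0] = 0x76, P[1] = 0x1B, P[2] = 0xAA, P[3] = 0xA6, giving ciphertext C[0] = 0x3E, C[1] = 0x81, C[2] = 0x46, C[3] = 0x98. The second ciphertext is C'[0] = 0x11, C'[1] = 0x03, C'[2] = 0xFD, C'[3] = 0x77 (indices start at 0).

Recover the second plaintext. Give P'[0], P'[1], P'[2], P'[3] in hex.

P'[0] = 0x59, P'[1] = 0x99, P'[2] = 0x11, P'[3] = 0x49

In OFB with a reused IV, both messages share the same keystream S_i, so C_i ⊕ C'_i = P_i ⊕ P'_i and thus P'_i = P_i ⊕ C_i ⊕ C'_i.
P'[0]: 0x76 ⊕ 0x3E ⊕ 0x11 = 0x59.
P'[1]: 0x1B ⊕ 0x81 ⊕ 0x03 = 0x99.
P'[2]: 0xAA ⊕ 0x46 ⊕ 0xFD = 0x11.
P'[3]: 0xA6 ⊕ 0x98 ⊕ 0x77 = 0x49.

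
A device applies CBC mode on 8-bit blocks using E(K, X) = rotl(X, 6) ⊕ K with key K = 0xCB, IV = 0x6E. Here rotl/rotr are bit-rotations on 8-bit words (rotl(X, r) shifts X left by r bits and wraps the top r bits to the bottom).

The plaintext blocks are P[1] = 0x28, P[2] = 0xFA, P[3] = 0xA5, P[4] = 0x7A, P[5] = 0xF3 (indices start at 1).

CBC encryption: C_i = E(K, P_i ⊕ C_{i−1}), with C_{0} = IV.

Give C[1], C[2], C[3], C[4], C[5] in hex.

C[1]: P[1] ⊕ 0x6E = 0x46; E(K, 0x46) = 0x5A.
C[2]: P[2] ⊕ 0x5A = 0xA0; E(K, 0xA0) = 0xE3.
C[3]: P[3] ⊕ 0xE3 = 0x46; E(K, 0x46) = 0x5A.
C[4]: P[4] ⊕ 0x5A = 0x20; E(K, 0x20) = 0xC3.
C[5]: P[5] ⊕ 0xC3 = 0x30; E(K, 0x30) = 0xC7.

C[1] = 0x5A, C[2] = 0xE3, C[3] = 0x5A, C[4] = 0xC3, C[5] = 0xC7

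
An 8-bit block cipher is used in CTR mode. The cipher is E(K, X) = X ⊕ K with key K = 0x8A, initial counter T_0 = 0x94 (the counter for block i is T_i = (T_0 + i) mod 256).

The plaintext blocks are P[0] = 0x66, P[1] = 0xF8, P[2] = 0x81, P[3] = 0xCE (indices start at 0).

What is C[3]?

C[3] = 0xD3

CTR encryption: S_i = E(K, T_i) where T_i is the counter for block i; C_i = P_i ⊕ S_i.
C[0]: T = 0x94, S = E(K, T) = 0x1E; 0x66 ⊕ 0x1E = 0x78.
C[1]: T = 0x95, S = E(K, T) = 0x1F; 0xF8 ⊕ 0x1F = 0xE7.
C[2]: T = 0x96, S = E(K, T) = 0x1C; 0x81 ⊕ 0x1C = 0x9D.
C[3]: T = 0x97, S = E(K, T) = 0x1D; 0xCE ⊕ 0x1D = 0xD3.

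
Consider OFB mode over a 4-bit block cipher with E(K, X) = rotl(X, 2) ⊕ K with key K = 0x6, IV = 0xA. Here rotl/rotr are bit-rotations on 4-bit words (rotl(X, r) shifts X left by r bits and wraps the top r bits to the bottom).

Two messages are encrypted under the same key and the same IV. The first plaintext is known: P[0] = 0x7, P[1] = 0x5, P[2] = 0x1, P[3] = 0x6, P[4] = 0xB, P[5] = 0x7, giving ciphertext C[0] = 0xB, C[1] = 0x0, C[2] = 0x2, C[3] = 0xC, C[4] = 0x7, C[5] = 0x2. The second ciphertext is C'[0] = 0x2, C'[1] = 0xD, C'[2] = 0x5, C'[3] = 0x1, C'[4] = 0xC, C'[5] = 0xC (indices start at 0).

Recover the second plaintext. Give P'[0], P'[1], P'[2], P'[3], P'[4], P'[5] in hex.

P'[0] = 0xE, P'[1] = 0x8, P'[2] = 0x6, P'[3] = 0xB, P'[4] = 0x0, P'[5] = 0x9

In OFB with a reused IV, both messages share the same keystream S_i, so C_i ⊕ C'_i = P_i ⊕ P'_i and thus P'_i = P_i ⊕ C_i ⊕ C'_i.
P'[0]: 0x7 ⊕ 0xB ⊕ 0x2 = 0xE.
P'[1]: 0x5 ⊕ 0x0 ⊕ 0xD = 0x8.
P'[2]: 0x1 ⊕ 0x2 ⊕ 0x5 = 0x6.
P'[3]: 0x6 ⊕ 0xC ⊕ 0x1 = 0xB.
P'[4]: 0xB ⊕ 0x7 ⊕ 0xC = 0x0.
P'[5]: 0x7 ⊕ 0x2 ⊕ 0xC = 0x9.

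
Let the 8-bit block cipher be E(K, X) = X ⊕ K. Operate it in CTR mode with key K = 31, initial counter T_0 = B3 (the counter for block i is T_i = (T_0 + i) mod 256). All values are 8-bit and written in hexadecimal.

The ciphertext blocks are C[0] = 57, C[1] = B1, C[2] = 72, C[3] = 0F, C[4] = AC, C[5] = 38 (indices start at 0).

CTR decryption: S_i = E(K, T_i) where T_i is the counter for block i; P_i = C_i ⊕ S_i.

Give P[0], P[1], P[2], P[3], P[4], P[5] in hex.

P[0] = D5, P[1] = 34, P[2] = F6, P[3] = 88, P[4] = 2A, P[5] = B1

P[0]: T = B3, S = E(K, T) = 82; 57 ⊕ 82 = D5.
P[1]: T = B4, S = E(K, T) = 85; B1 ⊕ 85 = 34.
P[2]: T = B5, S = E(K, T) = 84; 72 ⊕ 84 = F6.
P[3]: T = B6, S = E(K, T) = 87; 0F ⊕ 87 = 88.
P[4]: T = B7, S = E(K, T) = 86; AC ⊕ 86 = 2A.
P[5]: T = B8, S = E(K, T) = 89; 38 ⊕ 89 = B1.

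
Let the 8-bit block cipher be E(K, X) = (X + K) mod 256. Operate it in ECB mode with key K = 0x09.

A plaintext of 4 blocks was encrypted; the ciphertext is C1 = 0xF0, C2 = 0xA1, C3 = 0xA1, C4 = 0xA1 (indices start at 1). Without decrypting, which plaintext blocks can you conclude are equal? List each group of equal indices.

P2 = P3 = P4

ECB encrypts each block independently with the same key, so equal ciphertext blocks imply equal plaintext blocks.
C2 = C3 = C4 = 0xA1, so P2 = P3 = P4.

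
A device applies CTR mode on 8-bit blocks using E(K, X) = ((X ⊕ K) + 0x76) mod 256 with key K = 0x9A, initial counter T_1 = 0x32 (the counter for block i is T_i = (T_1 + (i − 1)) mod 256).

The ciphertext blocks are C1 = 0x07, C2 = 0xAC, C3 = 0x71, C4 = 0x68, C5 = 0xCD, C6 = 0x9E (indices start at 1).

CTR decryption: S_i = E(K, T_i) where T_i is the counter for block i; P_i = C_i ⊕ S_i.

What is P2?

P2 = 0xB3

P2: T = 0x33, S = E(K, T) = 0x1F; 0xAC ⊕ 0x1F = 0xB3.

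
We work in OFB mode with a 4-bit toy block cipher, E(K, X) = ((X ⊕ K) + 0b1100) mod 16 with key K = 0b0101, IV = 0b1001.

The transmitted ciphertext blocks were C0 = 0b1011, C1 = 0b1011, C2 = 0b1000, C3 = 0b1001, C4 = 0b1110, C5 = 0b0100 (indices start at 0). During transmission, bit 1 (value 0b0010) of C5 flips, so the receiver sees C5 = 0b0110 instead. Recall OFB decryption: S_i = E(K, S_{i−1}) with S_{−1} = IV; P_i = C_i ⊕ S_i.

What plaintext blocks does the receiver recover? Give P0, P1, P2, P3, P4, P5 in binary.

Only C5 changed, to 0b0110. In OFB, a change in C_i flips the same bit in P_i only; the keystream is unaffected. Decrypting the received ciphertext:
P0: S = E(K, 0b1001) = 0b1000; 0b1011 ⊕ 0b1000 = 0b0011.
P1: S = E(K, 0b1000) = 0b1001; 0b1011 ⊕ 0b1001 = 0b0010.
P2: S = E(K, 0b1001) = 0b1000; 0b1000 ⊕ 0b1000 = 0b0000.
P3: S = E(K, 0b1000) = 0b1001; 0b1001 ⊕ 0b1001 = 0b0000.
P4: S = E(K, 0b1001) = 0b1000; 0b1110 ⊕ 0b1000 = 0b0110.
P5: S = E(K, 0b1000) = 0b1001; 0b0110 ⊕ 0b1001 = 0b1111.
Blocks that differ from the original plaintext: P5.

P0 = 0b0011, P1 = 0b0010, P2 = 0b0000, P3 = 0b0000, P4 = 0b0110, P5 = 0b1111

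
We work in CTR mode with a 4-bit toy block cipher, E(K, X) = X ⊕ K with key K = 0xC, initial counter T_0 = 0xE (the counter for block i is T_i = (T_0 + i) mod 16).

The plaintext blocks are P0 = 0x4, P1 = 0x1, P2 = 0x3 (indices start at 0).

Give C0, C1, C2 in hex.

CTR encryption: S_i = E(K, T_i) where T_i is the counter for block i; C_i = P_i ⊕ S_i.
C0: T = 0xE, S = E(K, T) = 0x2; 0x4 ⊕ 0x2 = 0x6.
C1: T = 0xF, S = E(K, T) = 0x3; 0x1 ⊕ 0x3 = 0x2.
C2: T = 0x0, S = E(K, T) = 0xC; 0x3 ⊕ 0xC = 0xF.

C0 = 0x6, C1 = 0x2, C2 = 0xF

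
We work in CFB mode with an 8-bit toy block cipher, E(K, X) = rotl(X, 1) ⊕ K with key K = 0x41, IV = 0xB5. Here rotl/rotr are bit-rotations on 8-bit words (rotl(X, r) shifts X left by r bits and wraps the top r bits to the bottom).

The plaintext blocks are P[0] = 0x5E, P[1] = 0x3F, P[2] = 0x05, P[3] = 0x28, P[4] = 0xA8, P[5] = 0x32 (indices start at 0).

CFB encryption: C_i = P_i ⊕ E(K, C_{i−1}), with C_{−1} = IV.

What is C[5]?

C[5] = 0x4E

C[0]: E(K, 0xB5) = 0x2A; 0x5E ⊕ 0x2A = 0x74.
C[1]: E(K, 0x74) = 0xA9; 0x3F ⊕ 0xA9 = 0x96.
C[2]: E(K, 0x96) = 0x6C; 0x05 ⊕ 0x6C = 0x69.
C[3]: E(K, 0x69) = 0x93; 0x28 ⊕ 0x93 = 0xBB.
C[4]: E(K, 0xBB) = 0x36; 0xA8 ⊕ 0x36 = 0x9E.
C[5]: E(K, 0x9E) = 0x7C; 0x32 ⊕ 0x7C = 0x4E.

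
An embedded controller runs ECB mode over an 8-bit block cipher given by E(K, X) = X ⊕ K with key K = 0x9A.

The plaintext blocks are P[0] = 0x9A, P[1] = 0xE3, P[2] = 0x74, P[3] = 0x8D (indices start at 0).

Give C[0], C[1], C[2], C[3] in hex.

ECB encryption: C_i = E(K, P_i).
C[0]: E(K, 0x9A) = 0x00.
C[1]: E(K, 0xE3) = 0x79.
C[2]: E(K, 0x74) = 0xEE.
C[3]: E(K, 0x8D) = 0x17.

C[0] = 0x00, C[1] = 0x79, C[2] = 0xEE, C[3] = 0x17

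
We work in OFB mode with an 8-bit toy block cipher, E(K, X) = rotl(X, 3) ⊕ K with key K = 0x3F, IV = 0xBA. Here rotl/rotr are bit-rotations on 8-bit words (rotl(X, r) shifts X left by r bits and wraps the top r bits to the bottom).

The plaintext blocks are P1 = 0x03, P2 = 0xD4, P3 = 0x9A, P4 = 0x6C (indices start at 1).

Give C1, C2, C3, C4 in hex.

C1 = 0xE9, C2 = 0xBC, C3 = 0xE6, C4 = 0xB0

OFB encryption: S_i = E(K, S_{i−1}) with S_{0} = IV; C_i = P_i ⊕ S_i.
C1: S = E(K, 0xBA) = 0xEA; 0x03 ⊕ 0xEA = 0xE9.
C2: S = E(K, 0xEA) = 0x68; 0xD4 ⊕ 0x68 = 0xBC.
C3: S = E(K, 0x68) = 0x7C; 0x9A ⊕ 0x7C = 0xE6.
C4: S = E(K, 0x7C) = 0xDC; 0x6C ⊕ 0xDC = 0xB0.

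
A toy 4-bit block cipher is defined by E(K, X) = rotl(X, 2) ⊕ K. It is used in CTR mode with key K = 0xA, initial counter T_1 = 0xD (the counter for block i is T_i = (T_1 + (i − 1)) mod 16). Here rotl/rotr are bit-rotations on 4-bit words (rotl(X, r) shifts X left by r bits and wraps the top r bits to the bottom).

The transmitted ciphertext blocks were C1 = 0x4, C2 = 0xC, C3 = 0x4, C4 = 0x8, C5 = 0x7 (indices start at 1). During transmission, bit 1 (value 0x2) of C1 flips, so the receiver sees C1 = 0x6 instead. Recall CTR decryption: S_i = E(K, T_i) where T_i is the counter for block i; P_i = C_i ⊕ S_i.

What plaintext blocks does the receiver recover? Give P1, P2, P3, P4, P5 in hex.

P1 = 0xB, P2 = 0xD, P3 = 0x1, P4 = 0x2, P5 = 0x9

Only C1 changed, to 0x6. In CTR, a change in C_i flips the same bit in P_i only; the keystream is unaffected. Decrypting the received ciphertext:
P1: T = 0xD, S = E(K, T) = 0xD; 0x6 ⊕ 0xD = 0xB.
P2: T = 0xE, S = E(K, T) = 0x1; 0xC ⊕ 0x1 = 0xD.
P3: T = 0xF, S = E(K, T) = 0x5; 0x4 ⊕ 0x5 = 0x1.
P4: T = 0x0, S = E(K, T) = 0xA; 0x8 ⊕ 0xA = 0x2.
P5: T = 0x1, S = E(K, T) = 0xE; 0x7 ⊕ 0xE = 0x9.
Blocks that differ from the original plaintext: P1.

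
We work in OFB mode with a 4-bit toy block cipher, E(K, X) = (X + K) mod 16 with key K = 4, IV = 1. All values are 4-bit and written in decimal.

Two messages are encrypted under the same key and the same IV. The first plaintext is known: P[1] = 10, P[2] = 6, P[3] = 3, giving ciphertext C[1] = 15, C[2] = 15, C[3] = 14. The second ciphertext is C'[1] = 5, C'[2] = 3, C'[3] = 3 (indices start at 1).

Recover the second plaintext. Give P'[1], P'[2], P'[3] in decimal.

In OFB with a reused IV, both messages share the same keystream S_i, so C_i ⊕ C'_i = P_i ⊕ P'_i and thus P'_i = P_i ⊕ C_i ⊕ C'_i.
P'[1]: 10 ⊕ 15 ⊕ 5 = 0.
P'[2]: 6 ⊕ 15 ⊕ 3 = 10.
P'[3]: 3 ⊕ 14 ⊕ 3 = 14.

P'[1] = 0, P'[2] = 10, P'[3] = 14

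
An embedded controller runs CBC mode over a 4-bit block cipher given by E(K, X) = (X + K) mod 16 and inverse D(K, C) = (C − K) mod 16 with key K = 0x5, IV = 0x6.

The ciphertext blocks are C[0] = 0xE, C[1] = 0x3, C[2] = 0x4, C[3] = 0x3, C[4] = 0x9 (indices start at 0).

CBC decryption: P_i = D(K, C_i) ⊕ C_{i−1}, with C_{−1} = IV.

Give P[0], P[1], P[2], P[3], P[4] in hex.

P[0] = 0xF, P[1] = 0x0, P[2] = 0xC, P[3] = 0xA, P[4] = 0x7

P[0]: D(K, 0xE) = 0x9; 0x9 ⊕ 0x6 = 0xF.
P[1]: D(K, 0x3) = 0xE; 0xE ⊕ 0xE = 0x0.
P[2]: D(K, 0x4) = 0xF; 0xF ⊕ 0x3 = 0xC.
P[3]: D(K, 0x3) = 0xE; 0xE ⊕ 0x4 = 0xA.
P[4]: D(K, 0x9) = 0x4; 0x4 ⊕ 0x3 = 0x7.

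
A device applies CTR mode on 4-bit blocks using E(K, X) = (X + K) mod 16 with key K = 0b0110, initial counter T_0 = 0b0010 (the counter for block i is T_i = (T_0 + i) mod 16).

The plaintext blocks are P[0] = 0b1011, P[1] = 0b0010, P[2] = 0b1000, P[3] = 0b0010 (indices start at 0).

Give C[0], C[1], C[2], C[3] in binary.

C[0] = 0b0011, C[1] = 0b1011, C[2] = 0b0010, C[3] = 0b1001

CTR encryption: S_i = E(K, T_i) where T_i is the counter for block i; C_i = P_i ⊕ S_i.
C[0]: T = 0b0010, S = E(K, T) = 0b1000; 0b1011 ⊕ 0b1000 = 0b0011.
C[1]: T = 0b0011, S = E(K, T) = 0b1001; 0b0010 ⊕ 0b1001 = 0b1011.
C[2]: T = 0b0100, S = E(K, T) = 0b1010; 0b1000 ⊕ 0b1010 = 0b0010.
C[3]: T = 0b0101, S = E(K, T) = 0b1011; 0b0010 ⊕ 0b1011 = 0b1001.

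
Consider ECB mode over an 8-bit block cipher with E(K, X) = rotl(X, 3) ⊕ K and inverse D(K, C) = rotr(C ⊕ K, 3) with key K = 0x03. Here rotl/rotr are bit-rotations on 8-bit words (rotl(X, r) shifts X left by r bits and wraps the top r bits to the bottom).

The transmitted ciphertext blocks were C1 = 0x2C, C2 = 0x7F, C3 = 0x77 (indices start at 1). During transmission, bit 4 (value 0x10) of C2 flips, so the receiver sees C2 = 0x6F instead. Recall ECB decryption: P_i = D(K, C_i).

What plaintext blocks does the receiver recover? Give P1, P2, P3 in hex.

Only C2 changed, to 0x6F. In ECB, a change in C_i affects only P_i. Decrypting the received ciphertext:
P1: D(K, 0x2C) = 0xE5.
P2: D(K, 0x6F) = 0x8D.
P3: D(K, 0x77) = 0x8E.
Blocks that differ from the original plaintext: P2.

P1 = 0xE5, P2 = 0x8D, P3 = 0x8E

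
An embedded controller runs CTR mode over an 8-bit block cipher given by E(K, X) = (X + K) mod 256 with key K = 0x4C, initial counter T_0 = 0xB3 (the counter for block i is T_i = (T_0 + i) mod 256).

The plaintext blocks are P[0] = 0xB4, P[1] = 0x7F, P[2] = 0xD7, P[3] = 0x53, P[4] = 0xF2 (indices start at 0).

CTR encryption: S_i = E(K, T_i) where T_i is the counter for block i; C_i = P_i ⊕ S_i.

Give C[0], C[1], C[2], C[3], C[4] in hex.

C[0]: T = 0xB3, S = E(K, T) = 0xFF; 0xB4 ⊕ 0xFF = 0x4B.
C[1]: T = 0xB4, S = E(K, T) = 0x00; 0x7F ⊕ 0x00 = 0x7F.
C[2]: T = 0xB5, S = E(K, T) = 0x01; 0xD7 ⊕ 0x01 = 0xD6.
C[3]: T = 0xB6, S = E(K, T) = 0x02; 0x53 ⊕ 0x02 = 0x51.
C[4]: T = 0xB7, S = E(K, T) = 0x03; 0xF2 ⊕ 0x03 = 0xF1.

C[0] = 0x4B, C[1] = 0x7F, C[2] = 0xD6, C[3] = 0x51, C[4] = 0xF1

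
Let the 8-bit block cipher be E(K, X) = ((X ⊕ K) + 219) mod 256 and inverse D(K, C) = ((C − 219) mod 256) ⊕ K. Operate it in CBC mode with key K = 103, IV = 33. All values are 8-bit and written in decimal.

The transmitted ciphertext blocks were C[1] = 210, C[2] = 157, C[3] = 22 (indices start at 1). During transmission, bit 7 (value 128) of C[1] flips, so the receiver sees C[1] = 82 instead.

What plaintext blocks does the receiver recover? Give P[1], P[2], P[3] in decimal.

P[1] = 49, P[2] = 247, P[3] = 193

CBC decryption: P_i = D(K, C_i) ⊕ C_{i−1}, with C_{0} = IV.
Only C[1] changed, to 82. In CBC, a change in C_i garbles P_i and flips the same bit in P_{i+1}. Decrypting the received ciphertext:
P[1]: D(K, 82) = 16; 16 ⊕ 33 = 49.
P[2]: D(K, 157) = 165; 165 ⊕ 82 = 247.
P[3]: D(K, 22) = 92; 92 ⊕ 157 = 193.
Blocks that differ from the original plaintext: P[1], P[2].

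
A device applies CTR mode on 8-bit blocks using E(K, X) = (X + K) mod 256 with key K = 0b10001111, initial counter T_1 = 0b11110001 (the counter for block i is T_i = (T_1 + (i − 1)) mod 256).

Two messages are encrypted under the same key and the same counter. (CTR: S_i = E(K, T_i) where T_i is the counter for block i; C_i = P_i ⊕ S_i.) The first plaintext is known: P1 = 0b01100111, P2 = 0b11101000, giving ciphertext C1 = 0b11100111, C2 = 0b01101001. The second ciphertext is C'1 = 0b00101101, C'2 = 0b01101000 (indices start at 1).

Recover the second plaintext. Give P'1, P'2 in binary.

P'1 = 0b10101101, P'2 = 0b11101001

In CTR with a reused counter, both messages share the same keystream S_i, so C_i ⊕ C'_i = P_i ⊕ P'_i and thus P'_i = P_i ⊕ C_i ⊕ C'_i.
P'1: 0b01100111 ⊕ 0b11100111 ⊕ 0b00101101 = 0b10101101.
P'2: 0b11101000 ⊕ 0b01101001 ⊕ 0b01101000 = 0b11101001.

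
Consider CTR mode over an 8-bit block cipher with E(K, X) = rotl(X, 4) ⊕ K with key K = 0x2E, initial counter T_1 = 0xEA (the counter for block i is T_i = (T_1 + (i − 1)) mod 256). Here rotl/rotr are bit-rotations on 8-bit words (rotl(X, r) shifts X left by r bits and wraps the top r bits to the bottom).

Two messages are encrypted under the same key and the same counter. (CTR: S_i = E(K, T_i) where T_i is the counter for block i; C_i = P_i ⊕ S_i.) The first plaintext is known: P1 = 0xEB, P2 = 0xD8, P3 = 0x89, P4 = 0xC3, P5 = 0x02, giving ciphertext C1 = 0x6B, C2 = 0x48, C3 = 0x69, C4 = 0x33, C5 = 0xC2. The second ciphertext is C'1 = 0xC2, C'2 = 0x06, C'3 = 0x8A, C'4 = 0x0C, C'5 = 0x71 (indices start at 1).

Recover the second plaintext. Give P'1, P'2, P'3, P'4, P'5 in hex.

P'1 = 0x42, P'2 = 0x96, P'3 = 0x6A, P'4 = 0xFC, P'5 = 0xB1

In CTR with a reused counter, both messages share the same keystream S_i, so C_i ⊕ C'_i = P_i ⊕ P'_i and thus P'_i = P_i ⊕ C_i ⊕ C'_i.
P'1: 0xEB ⊕ 0x6B ⊕ 0xC2 = 0x42.
P'2: 0xD8 ⊕ 0x48 ⊕ 0x06 = 0x96.
P'3: 0x89 ⊕ 0x69 ⊕ 0x8A = 0x6A.
P'4: 0xC3 ⊕ 0x33 ⊕ 0x0C = 0xFC.
P'5: 0x02 ⊕ 0xC2 ⊕ 0x71 = 0xB1.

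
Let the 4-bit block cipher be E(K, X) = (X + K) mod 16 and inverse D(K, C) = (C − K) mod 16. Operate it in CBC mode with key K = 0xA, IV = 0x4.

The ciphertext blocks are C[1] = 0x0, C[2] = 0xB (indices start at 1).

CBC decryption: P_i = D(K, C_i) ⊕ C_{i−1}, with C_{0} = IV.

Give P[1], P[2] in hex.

P[1] = 0x2, P[2] = 0x1

P[1]: D(K, 0x0) = 0x6; 0x6 ⊕ 0x4 = 0x2.
P[2]: D(K, 0xB) = 0x1; 0x1 ⊕ 0x0 = 0x1.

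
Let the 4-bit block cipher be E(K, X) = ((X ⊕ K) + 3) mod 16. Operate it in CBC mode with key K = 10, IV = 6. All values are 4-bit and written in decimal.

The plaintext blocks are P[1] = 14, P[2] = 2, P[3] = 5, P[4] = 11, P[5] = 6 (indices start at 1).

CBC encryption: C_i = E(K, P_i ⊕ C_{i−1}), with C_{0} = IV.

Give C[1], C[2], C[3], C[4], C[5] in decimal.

C[1]: P[1] ⊕ 6 = 8; E(K, 8) = 5.
C[2]: P[2] ⊕ 5 = 7; E(K, 7) = 0.
C[3]: P[3] ⊕ 0 = 5; E(K, 5) = 2.
C[4]: P[4] ⊕ 2 = 9; E(K, 9) = 6.
C[5]: P[5] ⊕ 6 = 0; E(K, 0) = 13.

C[1] = 5, C[2] = 0, C[3] = 2, C[4] = 6, C[5] = 13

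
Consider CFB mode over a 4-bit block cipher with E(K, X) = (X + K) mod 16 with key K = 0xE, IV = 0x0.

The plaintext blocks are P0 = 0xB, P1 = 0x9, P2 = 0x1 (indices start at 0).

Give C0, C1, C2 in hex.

C0 = 0x5, C1 = 0xA, C2 = 0x9

CFB encryption: C_i = P_i ⊕ E(K, C_{i−1}), with C_{−1} = IV.
C0: E(K, 0x0) = 0xE; 0xB ⊕ 0xE = 0x5.
C1: E(K, 0x5) = 0x3; 0x9 ⊕ 0x3 = 0xA.
C2: E(K, 0xA) = 0x8; 0x1 ⊕ 0x8 = 0x9.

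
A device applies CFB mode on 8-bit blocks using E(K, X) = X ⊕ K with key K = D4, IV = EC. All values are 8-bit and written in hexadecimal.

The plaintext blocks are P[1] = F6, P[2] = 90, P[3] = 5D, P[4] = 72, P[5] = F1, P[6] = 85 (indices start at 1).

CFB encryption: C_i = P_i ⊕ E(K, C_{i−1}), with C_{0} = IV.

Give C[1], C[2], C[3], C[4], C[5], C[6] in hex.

C[1] = CE, C[2] = 8A, C[3] = 03, C[4] = A5, C[5] = 80, C[6] = D1

C[1]: E(K, EC) = 38; F6 ⊕ 38 = CE.
C[2]: E(K, CE) = 1A; 90 ⊕ 1A = 8A.
C[3]: E(K, 8A) = 5E; 5D ⊕ 5E = 03.
C[4]: E(K, 03) = D7; 72 ⊕ D7 = A5.
C[5]: E(K, A5) = 71; F1 ⊕ 71 = 80.
C[6]: E(K, 80) = 54; 85 ⊕ 54 = D1.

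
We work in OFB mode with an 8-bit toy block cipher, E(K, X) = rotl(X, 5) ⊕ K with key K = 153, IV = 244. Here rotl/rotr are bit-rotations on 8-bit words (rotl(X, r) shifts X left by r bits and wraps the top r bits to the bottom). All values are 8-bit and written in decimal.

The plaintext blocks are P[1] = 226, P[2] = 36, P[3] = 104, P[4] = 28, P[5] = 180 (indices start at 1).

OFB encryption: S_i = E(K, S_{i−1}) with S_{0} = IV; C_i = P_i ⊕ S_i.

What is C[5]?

C[1]: S = E(K, 244) = 7; 226 ⊕ 7 = 229.
C[2]: S = E(K, 7) = 121; 36 ⊕ 121 = 93.
C[3]: S = E(K, 121) = 182; 104 ⊕ 182 = 222.
C[4]: S = E(K, 182) = 79; 28 ⊕ 79 = 83.
C[5]: S = E(K, 79) = 112; 180 ⊕ 112 = 196.

C[5] = 196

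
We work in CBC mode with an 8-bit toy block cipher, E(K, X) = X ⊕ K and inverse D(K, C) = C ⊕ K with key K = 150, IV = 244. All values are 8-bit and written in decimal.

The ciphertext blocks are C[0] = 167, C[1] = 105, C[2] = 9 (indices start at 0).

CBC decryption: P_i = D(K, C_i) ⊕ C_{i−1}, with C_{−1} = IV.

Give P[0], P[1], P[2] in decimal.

P[0] = 197, P[1] = 88, P[2] = 246

P[0]: D(K, 167) = 49; 49 ⊕ 244 = 197.
P[1]: D(K, 105) = 255; 255 ⊕ 167 = 88.
P[2]: D(K, 9) = 159; 159 ⊕ 105 = 246.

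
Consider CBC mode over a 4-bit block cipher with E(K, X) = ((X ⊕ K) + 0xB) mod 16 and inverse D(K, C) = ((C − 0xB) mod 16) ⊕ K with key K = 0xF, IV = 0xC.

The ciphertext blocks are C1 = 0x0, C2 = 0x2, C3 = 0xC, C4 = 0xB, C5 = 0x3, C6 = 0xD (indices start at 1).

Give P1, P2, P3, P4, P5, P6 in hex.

P1 = 0x6, P2 = 0x8, P3 = 0xC, P4 = 0x3, P5 = 0xC, P6 = 0xE

CBC decryption: P_i = D(K, C_i) ⊕ C_{i−1}, with C_{0} = IV.
P1: D(K, 0x0) = 0xA; 0xA ⊕ 0xC = 0x6.
P2: D(K, 0x2) = 0x8; 0x8 ⊕ 0x0 = 0x8.
P3: D(K, 0xC) = 0xE; 0xE ⊕ 0x2 = 0xC.
P4: D(K, 0xB) = 0xF; 0xF ⊕ 0xC = 0x3.
P5: D(K, 0x3) = 0x7; 0x7 ⊕ 0xB = 0xC.
P6: D(K, 0xD) = 0xD; 0xD ⊕ 0x3 = 0xE.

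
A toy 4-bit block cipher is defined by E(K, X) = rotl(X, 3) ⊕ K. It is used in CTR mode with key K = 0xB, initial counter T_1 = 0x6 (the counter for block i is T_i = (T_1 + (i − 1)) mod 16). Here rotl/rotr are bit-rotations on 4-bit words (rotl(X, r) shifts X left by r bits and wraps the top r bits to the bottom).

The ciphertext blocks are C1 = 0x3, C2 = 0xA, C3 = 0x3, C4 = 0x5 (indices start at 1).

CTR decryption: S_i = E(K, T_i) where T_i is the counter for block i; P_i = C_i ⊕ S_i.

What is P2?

P2 = 0xA

P2: T = 0x7, S = E(K, T) = 0x0; 0xA ⊕ 0x0 = 0xA.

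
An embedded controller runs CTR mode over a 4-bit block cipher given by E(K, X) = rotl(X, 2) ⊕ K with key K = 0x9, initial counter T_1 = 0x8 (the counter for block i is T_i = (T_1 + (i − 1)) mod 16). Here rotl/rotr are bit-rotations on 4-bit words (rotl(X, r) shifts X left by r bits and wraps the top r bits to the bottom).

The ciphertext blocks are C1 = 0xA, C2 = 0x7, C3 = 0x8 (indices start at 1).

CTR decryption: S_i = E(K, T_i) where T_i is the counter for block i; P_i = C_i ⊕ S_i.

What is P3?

P3 = 0xB

P3: T = 0xA, S = E(K, T) = 0x3; 0x8 ⊕ 0x3 = 0xB.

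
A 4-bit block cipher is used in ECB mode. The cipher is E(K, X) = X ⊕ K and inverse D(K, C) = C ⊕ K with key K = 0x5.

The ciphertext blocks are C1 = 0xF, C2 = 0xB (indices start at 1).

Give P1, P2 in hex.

ECB decryption: P_i = D(K, C_i).
P1: D(K, 0xF) = 0xA.
P2: D(K, 0xB) = 0xE.

P1 = 0xA, P2 = 0xE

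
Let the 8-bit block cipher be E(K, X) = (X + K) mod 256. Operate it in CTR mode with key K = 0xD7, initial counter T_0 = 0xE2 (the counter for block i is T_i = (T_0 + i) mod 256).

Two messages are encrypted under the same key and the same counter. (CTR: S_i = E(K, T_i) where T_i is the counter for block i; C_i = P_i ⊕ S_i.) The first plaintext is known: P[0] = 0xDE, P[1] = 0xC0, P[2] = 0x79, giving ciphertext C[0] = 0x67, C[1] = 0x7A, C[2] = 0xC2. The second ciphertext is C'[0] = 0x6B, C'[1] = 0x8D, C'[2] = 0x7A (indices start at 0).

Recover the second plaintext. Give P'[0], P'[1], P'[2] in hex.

P'[0] = 0xD2, P'[1] = 0x37, P'[2] = 0xC1

In CTR with a reused counter, both messages share the same keystream S_i, so C_i ⊕ C'_i = P_i ⊕ P'_i and thus P'_i = P_i ⊕ C_i ⊕ C'_i.
P'[0]: 0xDE ⊕ 0x67 ⊕ 0x6B = 0xD2.
P'[1]: 0xC0 ⊕ 0x7A ⊕ 0x8D = 0x37.
P'[2]: 0x79 ⊕ 0xC2 ⊕ 0x7A = 0xC1.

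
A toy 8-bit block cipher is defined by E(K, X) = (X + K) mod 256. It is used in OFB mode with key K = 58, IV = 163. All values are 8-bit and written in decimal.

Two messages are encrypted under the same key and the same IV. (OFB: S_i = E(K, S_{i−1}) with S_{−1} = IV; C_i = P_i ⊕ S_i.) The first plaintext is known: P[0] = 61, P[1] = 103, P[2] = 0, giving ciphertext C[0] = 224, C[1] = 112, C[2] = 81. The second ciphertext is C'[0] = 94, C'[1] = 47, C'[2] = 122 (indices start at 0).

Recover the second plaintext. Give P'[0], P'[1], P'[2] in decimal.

P'[0] = 131, P'[1] = 56, P'[2] = 43

In OFB with a reused IV, both messages share the same keystream S_i, so C_i ⊕ C'_i = P_i ⊕ P'_i and thus P'_i = P_i ⊕ C_i ⊕ C'_i.
P'[0]: 61 ⊕ 224 ⊕ 94 = 131.
P'[1]: 103 ⊕ 112 ⊕ 47 = 56.
P'[2]: 0 ⊕ 81 ⊕ 122 = 43.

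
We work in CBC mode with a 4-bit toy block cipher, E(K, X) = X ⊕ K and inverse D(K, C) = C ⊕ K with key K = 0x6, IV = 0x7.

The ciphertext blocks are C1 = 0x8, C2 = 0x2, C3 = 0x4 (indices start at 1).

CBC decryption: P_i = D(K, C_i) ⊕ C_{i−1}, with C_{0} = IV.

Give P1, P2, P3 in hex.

P1: D(K, 0x8) = 0xE; 0xE ⊕ 0x7 = 0x9.
P2: D(K, 0x2) = 0x4; 0x4 ⊕ 0x8 = 0xC.
P3: D(K, 0x4) = 0x2; 0x2 ⊕ 0x2 = 0x0.

P1 = 0x9, P2 = 0xC, P3 = 0x0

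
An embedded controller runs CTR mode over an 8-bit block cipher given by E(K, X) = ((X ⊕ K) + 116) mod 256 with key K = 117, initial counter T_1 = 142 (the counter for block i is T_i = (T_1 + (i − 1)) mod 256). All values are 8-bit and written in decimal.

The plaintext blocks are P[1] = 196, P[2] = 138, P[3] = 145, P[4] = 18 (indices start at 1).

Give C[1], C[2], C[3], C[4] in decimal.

CTR encryption: S_i = E(K, T_i) where T_i is the counter for block i; C_i = P_i ⊕ S_i.
C[1]: T = 142, S = E(K, T) = 111; 196 ⊕ 111 = 171.
C[2]: T = 143, S = E(K, T) = 110; 138 ⊕ 110 = 228.
C[3]: T = 144, S = E(K, T) = 89; 145 ⊕ 89 = 200.
C[4]: T = 145, S = E(K, T) = 88; 18 ⊕ 88 = 74.

C[1] = 171, C[2] = 228, C[3] = 200, C[4] = 74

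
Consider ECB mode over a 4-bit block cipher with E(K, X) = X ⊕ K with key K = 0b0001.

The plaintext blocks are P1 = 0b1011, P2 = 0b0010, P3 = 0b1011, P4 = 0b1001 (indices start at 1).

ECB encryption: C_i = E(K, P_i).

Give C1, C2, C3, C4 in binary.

C1 = 0b1010, C2 = 0b0011, C3 = 0b1010, C4 = 0b1000

C1: E(K, 0b1011) = 0b1010.
C2: E(K, 0b0010) = 0b0011.
C3: E(K, 0b1011) = 0b1010.
C4: E(K, 0b1001) = 0b1000.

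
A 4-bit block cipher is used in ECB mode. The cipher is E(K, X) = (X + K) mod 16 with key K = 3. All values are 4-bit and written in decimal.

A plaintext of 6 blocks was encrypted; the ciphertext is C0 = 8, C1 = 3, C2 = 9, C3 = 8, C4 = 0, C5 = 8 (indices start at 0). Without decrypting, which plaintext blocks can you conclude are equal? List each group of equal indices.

P0 = P3 = P5

ECB encrypts each block independently with the same key, so equal ciphertext blocks imply equal plaintext blocks.
C0 = C3 = C5 = 8, so P0 = P3 = P5.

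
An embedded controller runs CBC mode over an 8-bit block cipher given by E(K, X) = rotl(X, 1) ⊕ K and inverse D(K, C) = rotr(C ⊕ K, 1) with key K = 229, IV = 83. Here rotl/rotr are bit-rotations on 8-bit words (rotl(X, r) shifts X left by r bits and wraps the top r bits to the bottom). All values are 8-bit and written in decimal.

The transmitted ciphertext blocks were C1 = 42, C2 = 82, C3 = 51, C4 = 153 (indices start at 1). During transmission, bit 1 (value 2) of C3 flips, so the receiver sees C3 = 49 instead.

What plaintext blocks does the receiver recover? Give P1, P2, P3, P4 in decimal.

P1 = 180, P2 = 241, P3 = 56, P4 = 15

CBC decryption: P_i = D(K, C_i) ⊕ C_{i−1}, with C_{0} = IV.
Only C3 changed, to 49. In CBC, a change in C_i garbles P_i and flips the same bit in P_{i+1}. Decrypting the received ciphertext:
P1: D(K, 42) = 231; 231 ⊕ 83 = 180.
P2: D(K, 82) = 219; 219 ⊕ 42 = 241.
P3: D(K, 49) = 106; 106 ⊕ 82 = 56.
P4: D(K, 153) = 62; 62 ⊕ 49 = 15.
Blocks that differ from the original plaintext: P3, P4.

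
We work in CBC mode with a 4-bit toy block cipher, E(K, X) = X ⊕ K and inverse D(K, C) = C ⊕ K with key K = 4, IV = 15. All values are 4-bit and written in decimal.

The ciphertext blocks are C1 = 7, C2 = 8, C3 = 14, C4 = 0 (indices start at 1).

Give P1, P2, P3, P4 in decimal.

P1 = 12, P2 = 11, P3 = 2, P4 = 10

CBC decryption: P_i = D(K, C_i) ⊕ C_{i−1}, with C_{0} = IV.
P1: D(K, 7) = 3; 3 ⊕ 15 = 12.
P2: D(K, 8) = 12; 12 ⊕ 7 = 11.
P3: D(K, 14) = 10; 10 ⊕ 8 = 2.
P4: D(K, 0) = 4; 4 ⊕ 14 = 10.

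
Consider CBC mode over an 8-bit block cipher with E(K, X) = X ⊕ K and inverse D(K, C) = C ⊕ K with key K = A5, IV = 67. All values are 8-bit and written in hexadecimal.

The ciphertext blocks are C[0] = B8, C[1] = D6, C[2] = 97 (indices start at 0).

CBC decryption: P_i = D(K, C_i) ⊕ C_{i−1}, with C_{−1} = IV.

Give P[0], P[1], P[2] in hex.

P[0]: D(K, B8) = 1D; 1D ⊕ 67 = 7A.
P[1]: D(K, D6) = 73; 73 ⊕ B8 = CB.
P[2]: D(K, 97) = 32; 32 ⊕ D6 = E4.

P[0] = 7A, P[1] = CB, P[2] = E4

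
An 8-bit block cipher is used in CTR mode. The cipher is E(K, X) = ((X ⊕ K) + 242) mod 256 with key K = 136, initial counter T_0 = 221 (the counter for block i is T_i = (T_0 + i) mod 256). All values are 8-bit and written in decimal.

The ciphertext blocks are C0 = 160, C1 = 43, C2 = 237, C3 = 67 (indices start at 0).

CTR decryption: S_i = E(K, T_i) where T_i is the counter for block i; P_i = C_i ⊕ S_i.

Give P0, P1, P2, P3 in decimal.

P0: T = 221, S = E(K, T) = 71; 160 ⊕ 71 = 231.
P1: T = 222, S = E(K, T) = 72; 43 ⊕ 72 = 99.
P2: T = 223, S = E(K, T) = 73; 237 ⊕ 73 = 164.
P3: T = 224, S = E(K, T) = 90; 67 ⊕ 90 = 25.

P0 = 231, P1 = 99, P2 = 164, P3 = 25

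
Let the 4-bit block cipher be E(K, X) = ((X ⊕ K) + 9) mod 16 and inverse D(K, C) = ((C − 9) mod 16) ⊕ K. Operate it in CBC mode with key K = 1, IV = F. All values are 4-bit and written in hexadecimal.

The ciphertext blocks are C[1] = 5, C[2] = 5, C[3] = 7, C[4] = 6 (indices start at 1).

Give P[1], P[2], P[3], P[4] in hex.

P[1] = 2, P[2] = 8, P[3] = A, P[4] = B

CBC decryption: P_i = D(K, C_i) ⊕ C_{i−1}, with C_{0} = IV.
P[1]: D(K, 5) = D; D ⊕ F = 2.
P[2]: D(K, 5) = D; D ⊕ 5 = 8.
P[3]: D(K, 7) = F; F ⊕ 5 = A.
P[4]: D(K, 6) = C; C ⊕ 7 = B.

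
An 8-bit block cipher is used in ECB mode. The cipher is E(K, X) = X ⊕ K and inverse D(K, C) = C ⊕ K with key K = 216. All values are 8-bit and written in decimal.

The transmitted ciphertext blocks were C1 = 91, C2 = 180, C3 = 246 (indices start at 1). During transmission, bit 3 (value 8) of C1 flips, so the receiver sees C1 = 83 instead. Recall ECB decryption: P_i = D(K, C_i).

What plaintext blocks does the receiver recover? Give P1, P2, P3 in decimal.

Only C1 changed, to 83. In ECB, a change in C_i affects only P_i. Decrypting the received ciphertext:
P1: D(K, 83) = 139.
P2: D(K, 180) = 108.
P3: D(K, 246) = 46.
Blocks that differ from the original plaintext: P1.

P1 = 139, P2 = 108, P3 = 46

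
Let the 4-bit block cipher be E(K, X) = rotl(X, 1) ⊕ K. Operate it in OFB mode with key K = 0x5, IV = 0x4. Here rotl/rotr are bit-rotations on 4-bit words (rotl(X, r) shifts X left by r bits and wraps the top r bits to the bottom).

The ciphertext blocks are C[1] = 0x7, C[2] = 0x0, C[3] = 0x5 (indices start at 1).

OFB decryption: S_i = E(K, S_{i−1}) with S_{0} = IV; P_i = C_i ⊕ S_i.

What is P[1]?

P[1] = 0xA

P[1]: S = E(K, 0x4) = 0xD; 0x7 ⊕ 0xD = 0xA.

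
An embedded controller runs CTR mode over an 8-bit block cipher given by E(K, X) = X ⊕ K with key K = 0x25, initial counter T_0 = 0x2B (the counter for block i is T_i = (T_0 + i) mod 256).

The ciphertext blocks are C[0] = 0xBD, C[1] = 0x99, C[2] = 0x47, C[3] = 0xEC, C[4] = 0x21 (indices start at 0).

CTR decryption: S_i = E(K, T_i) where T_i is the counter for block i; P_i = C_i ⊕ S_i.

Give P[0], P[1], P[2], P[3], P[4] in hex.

P[0]: T = 0x2B, S = E(K, T) = 0x0E; 0xBD ⊕ 0x0E = 0xB3.
P[1]: T = 0x2C, S = E(K, T) = 0x09; 0x99 ⊕ 0x09 = 0x90.
P[2]: T = 0x2D, S = E(K, T) = 0x08; 0x47 ⊕ 0x08 = 0x4F.
P[3]: T = 0x2E, S = E(K, T) = 0x0B; 0xEC ⊕ 0x0B = 0xE7.
P[4]: T = 0x2F, S = E(K, T) = 0x0A; 0x21 ⊕ 0x0A = 0x2B.

P[0] = 0xB3, P[1] = 0x90, P[2] = 0x4F, P[3] = 0xE7, P[4] = 0x2B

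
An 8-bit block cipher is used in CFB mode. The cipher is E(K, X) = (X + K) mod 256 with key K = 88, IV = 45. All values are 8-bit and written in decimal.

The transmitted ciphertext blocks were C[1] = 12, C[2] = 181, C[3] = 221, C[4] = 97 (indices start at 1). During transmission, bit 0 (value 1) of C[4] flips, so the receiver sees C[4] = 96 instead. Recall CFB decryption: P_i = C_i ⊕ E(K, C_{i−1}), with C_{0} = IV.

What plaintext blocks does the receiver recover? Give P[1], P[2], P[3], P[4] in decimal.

Only C[4] changed, to 96. In CFB, a change in C_i flips the same bit in P_i and garbles P_{i+1}. Decrypting the received ciphertext:
P[1]: E(K, 45) = 133; 12 ⊕ 133 = 137.
P[2]: E(K, 12) = 100; 181 ⊕ 100 = 209.
P[3]: E(K, 181) = 13; 221 ⊕ 13 = 208.
P[4]: E(K, 221) = 53; 96 ⊕ 53 = 85.
Blocks that differ from the original plaintext: P[4].

P[1] = 137, P[2] = 209, P[3] = 208, P[4] = 85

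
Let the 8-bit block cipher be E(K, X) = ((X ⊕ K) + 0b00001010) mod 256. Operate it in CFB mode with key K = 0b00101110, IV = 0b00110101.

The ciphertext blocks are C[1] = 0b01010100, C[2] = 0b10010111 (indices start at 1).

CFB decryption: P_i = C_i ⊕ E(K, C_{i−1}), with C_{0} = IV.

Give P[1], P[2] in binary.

P[1] = 0b01110001, P[2] = 0b00010011

P[1]: E(K, 0b00110101) = 0b00100101; 0b01010100 ⊕ 0b00100101 = 0b01110001.
P[2]: E(K, 0b01010100) = 0b10000100; 0b10010111 ⊕ 0b10000100 = 0b00010011.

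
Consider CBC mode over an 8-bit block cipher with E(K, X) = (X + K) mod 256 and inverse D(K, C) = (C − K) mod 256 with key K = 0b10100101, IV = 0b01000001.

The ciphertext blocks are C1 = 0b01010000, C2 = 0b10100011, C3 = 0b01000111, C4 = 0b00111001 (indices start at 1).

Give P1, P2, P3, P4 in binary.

P1 = 0b11101010, P2 = 0b10101110, P3 = 0b00000001, P4 = 0b11010011

CBC decryption: P_i = D(K, C_i) ⊕ C_{i−1}, with C_{0} = IV.
P1: D(K, 0b01010000) = 0b10101011; 0b10101011 ⊕ 0b01000001 = 0b11101010.
P2: D(K, 0b10100011) = 0b11111110; 0b11111110 ⊕ 0b01010000 = 0b10101110.
P3: D(K, 0b01000111) = 0b10100010; 0b10100010 ⊕ 0b10100011 = 0b00000001.
P4: D(K, 0b00111001) = 0b10010100; 0b10010100 ⊕ 0b01000111 = 0b11010011.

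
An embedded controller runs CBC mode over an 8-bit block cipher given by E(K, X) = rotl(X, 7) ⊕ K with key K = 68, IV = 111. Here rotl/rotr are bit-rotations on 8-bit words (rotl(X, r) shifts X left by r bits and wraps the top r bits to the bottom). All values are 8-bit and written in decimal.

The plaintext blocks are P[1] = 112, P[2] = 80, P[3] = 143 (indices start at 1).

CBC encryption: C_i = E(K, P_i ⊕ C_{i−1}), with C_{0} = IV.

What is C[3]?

C[3] = 71

C[1]: P[1] ⊕ 111 = 31; E(K, 31) = 203.
C[2]: P[2] ⊕ 203 = 155; E(K, 155) = 137.
C[3]: P[3] ⊕ 137 = 6; E(K, 6) = 71.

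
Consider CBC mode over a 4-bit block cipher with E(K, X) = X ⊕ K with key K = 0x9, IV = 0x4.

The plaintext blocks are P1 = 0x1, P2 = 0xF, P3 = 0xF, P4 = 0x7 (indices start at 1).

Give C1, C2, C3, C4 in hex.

C1 = 0xC, C2 = 0xA, C3 = 0xC, C4 = 0x2

CBC encryption: C_i = E(K, P_i ⊕ C_{i−1}), with C_{0} = IV.
C1: P1 ⊕ 0x4 = 0x5; E(K, 0x5) = 0xC.
C2: P2 ⊕ 0xC = 0x3; E(K, 0x3) = 0xA.
C3: P3 ⊕ 0xA = 0x5; E(K, 0x5) = 0xC.
C4: P4 ⊕ 0xC = 0xB; E(K, 0xB) = 0x2.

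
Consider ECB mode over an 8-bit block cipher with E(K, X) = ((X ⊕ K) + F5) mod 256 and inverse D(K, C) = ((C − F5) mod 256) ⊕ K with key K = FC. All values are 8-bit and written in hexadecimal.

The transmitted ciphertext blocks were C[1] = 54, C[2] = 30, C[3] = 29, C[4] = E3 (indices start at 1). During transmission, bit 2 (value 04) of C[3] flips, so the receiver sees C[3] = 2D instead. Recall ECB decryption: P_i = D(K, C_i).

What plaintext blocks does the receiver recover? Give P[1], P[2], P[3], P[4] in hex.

P[1] = A3, P[2] = C7, P[3] = C4, P[4] = 12

Only C[3] changed, to 2D. In ECB, a change in C_i affects only P_i. Decrypting the received ciphertext:
P[1]: D(K, 54) = A3.
P[2]: D(K, 30) = C7.
P[3]: D(K, 2D) = C4.
P[4]: D(K, E3) = 12.
Blocks that differ from the original plaintext: P[3].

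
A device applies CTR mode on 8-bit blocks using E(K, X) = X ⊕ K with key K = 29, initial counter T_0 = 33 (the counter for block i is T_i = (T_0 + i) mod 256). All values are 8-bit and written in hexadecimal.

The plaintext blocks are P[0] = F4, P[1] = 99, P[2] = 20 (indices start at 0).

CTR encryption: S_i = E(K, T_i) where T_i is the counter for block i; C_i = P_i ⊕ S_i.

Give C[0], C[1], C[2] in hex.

C[0] = EE, C[1] = 84, C[2] = 3C

C[0]: T = 33, S = E(K, T) = 1A; F4 ⊕ 1A = EE.
C[1]: T = 34, S = E(K, T) = 1D; 99 ⊕ 1D = 84.
C[2]: T = 35, S = E(K, T) = 1C; 20 ⊕ 1C = 3C.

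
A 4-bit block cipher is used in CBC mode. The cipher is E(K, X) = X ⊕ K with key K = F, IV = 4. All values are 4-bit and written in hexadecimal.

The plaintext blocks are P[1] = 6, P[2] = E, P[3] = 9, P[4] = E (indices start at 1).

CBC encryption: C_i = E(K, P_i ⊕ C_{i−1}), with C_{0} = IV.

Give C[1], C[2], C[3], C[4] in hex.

C[1]: P[1] ⊕ 4 = 2; E(K, 2) = D.
C[2]: P[2] ⊕ D = 3; E(K, 3) = C.
C[3]: P[3] ⊕ C = 5; E(K, 5) = A.
C[4]: P[4] ⊕ A = 4; E(K, 4) = B.

C[1] = D, C[2] = C, C[3] = A, C[4] = B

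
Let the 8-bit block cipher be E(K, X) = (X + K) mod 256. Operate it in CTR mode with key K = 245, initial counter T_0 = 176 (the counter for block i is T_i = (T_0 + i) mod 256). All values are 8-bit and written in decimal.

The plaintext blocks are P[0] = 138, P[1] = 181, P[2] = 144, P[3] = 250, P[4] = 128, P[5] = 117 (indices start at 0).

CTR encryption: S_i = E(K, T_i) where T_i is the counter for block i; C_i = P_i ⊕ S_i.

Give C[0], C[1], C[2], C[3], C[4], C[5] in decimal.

C[0] = 47, C[1] = 19, C[2] = 55, C[3] = 82, C[4] = 41, C[5] = 223

C[0]: T = 176, S = E(K, T) = 165; 138 ⊕ 165 = 47.
C[1]: T = 177, S = E(K, T) = 166; 181 ⊕ 166 = 19.
C[2]: T = 178, S = E(K, T) = 167; 144 ⊕ 167 = 55.
C[3]: T = 179, S = E(K, T) = 168; 250 ⊕ 168 = 82.
C[4]: T = 180, S = E(K, T) = 169; 128 ⊕ 169 = 41.
C[5]: T = 181, S = E(K, T) = 170; 117 ⊕ 170 = 223.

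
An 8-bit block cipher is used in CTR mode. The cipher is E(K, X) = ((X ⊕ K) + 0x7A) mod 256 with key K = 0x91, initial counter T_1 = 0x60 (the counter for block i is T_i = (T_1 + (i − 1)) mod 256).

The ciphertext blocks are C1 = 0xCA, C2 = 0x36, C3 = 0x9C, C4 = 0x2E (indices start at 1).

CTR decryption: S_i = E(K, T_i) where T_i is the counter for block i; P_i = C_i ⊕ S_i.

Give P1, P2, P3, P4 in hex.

P1: T = 0x60, S = E(K, T) = 0x6B; 0xCA ⊕ 0x6B = 0xA1.
P2: T = 0x61, S = E(K, T) = 0x6A; 0x36 ⊕ 0x6A = 0x5C.
P3: T = 0x62, S = E(K, T) = 0x6D; 0x9C ⊕ 0x6D = 0xF1.
P4: T = 0x63, S = E(K, T) = 0x6C; 0x2E ⊕ 0x6C = 0x42.

P1 = 0xA1, P2 = 0x5C, P3 = 0xF1, P4 = 0x42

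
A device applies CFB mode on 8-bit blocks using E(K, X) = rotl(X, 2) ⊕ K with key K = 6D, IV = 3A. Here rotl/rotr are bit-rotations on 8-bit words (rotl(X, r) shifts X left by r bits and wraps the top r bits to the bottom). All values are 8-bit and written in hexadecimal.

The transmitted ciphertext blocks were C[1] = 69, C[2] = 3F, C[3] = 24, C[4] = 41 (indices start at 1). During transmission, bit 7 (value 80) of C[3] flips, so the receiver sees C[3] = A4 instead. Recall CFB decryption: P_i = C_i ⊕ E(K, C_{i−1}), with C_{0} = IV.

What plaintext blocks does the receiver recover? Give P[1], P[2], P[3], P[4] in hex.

P[1] = EC, P[2] = F7, P[3] = 35, P[4] = BE

Only C[3] changed, to A4. In CFB, a change in C_i flips the same bit in P_i and garbles P_{i+1}. Decrypting the received ciphertext:
P[1]: E(K, 3A) = 85; 69 ⊕ 85 = EC.
P[2]: E(K, 69) = C8; 3F ⊕ C8 = F7.
P[3]: E(K, 3F) = 91; A4 ⊕ 91 = 35.
P[4]: E(K, A4) = FF; 41 ⊕ FF = BE.
Blocks that differ from the original plaintext: P[3], P[4].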